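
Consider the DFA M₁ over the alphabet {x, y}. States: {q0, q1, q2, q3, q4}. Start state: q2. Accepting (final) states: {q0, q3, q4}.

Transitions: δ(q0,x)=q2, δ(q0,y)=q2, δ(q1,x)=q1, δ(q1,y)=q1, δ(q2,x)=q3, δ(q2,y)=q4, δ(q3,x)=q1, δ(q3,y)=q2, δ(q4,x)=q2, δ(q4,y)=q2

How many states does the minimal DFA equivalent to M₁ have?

4

Reachable states from the start: {q1,q2,q3,q4}. Unreachable: {q0} — drop them.
Initial partition by acceptance: {q3,q4} | {q1,q2}.
Refine {q1,q2} on symbol x: members go to different blocks, giving {q1} and {q2}.
Split {q3,q4} by δ(·,x) → {q3} and {q4}.
No further refinement is possible. Final partition (4 blocks): {q3} | {q1} | {q2} | {q4}.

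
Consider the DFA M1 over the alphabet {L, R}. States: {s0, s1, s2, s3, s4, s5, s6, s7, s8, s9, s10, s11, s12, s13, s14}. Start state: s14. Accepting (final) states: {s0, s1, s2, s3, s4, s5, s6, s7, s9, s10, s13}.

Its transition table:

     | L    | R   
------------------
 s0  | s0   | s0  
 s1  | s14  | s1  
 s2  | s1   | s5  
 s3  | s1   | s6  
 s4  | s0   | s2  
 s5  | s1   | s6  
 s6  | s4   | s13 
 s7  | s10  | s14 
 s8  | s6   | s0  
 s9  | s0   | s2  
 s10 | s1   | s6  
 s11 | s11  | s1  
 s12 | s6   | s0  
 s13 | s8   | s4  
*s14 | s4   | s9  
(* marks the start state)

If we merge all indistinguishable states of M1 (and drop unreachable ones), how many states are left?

First remove the unreachable states {s3,s7,s10,s11,s12}; 10 states remain.
Start with accepting vs non-accepting: {s0,s1,s2,s4,s5,s6,s9,s13} | {s8,s14}.
On input L, block {s0,s1,s2,s4,s5,s6,s9,s13} splits into {s0,s2,s4,s5,s6,s9} and {s1,s13}.
Split {s0,s2,s4,s5,s6,s9} by δ(·,L) → {s0,s4,s6,s9} and {s2,s5}.
On input R, block {s0,s4,s6,s9} splits into {s4,s9} and {s0} and {s6}.
Refine {s8,s14} on symbol L: members go to different blocks, giving {s8} and {s14}.
On input L, block {s1,s13} splits into {s1} and {s13}.
Refine {s2,s5} on symbol R: members go to different blocks, giving {s2} and {s5}.
The partition is now stable with 9 blocks: {s4,s9} | {s8} | {s1} | {s2} | {s0} | {s6} | {s14} | {s13} | {s5}.

9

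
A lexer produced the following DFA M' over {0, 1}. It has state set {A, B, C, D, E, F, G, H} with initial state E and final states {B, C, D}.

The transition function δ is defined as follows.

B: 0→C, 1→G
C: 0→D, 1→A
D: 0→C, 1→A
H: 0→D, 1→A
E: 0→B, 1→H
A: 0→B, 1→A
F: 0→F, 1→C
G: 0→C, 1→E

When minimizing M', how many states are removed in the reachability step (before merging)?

BFS from E reaches {A, B, C, D, E, G, H}; the 1 state(s) F are never visited.

1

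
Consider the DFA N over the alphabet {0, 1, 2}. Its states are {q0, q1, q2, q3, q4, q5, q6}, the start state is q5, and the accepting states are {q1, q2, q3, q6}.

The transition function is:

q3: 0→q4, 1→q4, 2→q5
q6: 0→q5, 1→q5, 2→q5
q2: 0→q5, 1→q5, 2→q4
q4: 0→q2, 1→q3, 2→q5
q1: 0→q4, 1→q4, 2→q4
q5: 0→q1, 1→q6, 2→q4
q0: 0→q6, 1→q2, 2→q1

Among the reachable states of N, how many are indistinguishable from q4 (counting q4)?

First remove the unreachable states {q0}; 6 states remain.
Start with accepting vs non-accepting: {q1,q2,q3,q6} | {q4,q5}.
The partition is now stable with 2 blocks: {q1,q2,q3,q6} | {q4,q5}.
The equivalence class containing q4 is {q4,q5}, of size 2.

2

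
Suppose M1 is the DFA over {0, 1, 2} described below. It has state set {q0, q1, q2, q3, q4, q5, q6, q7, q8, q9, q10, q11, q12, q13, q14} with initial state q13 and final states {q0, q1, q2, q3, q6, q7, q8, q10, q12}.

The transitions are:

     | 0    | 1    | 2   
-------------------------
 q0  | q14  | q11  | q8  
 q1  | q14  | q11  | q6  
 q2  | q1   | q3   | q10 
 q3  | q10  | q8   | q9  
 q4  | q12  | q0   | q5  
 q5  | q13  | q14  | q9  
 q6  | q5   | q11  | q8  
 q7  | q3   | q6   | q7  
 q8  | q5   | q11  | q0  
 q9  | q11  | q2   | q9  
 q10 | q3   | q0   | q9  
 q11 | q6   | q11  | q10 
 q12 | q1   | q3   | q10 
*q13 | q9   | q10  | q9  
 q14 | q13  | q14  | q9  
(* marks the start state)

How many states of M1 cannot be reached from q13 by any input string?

3

No path from q13 leads to q4, q7, q12; the other 12 states are all reachable.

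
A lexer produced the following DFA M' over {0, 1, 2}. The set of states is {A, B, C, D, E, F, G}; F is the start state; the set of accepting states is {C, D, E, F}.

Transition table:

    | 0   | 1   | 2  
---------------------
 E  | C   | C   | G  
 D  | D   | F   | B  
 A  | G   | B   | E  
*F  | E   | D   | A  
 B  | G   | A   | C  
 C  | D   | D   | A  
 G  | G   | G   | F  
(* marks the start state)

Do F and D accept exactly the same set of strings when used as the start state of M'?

Yes

All states are reachable from the start state.
P0 = {C,D,E,F} | {A,B,G}.
No further refinement is possible. Final partition (2 blocks): {C,D,E,F} | {A,B,G}.
F and D lie in the same block of the stable partition, so they are equivalent — no string distinguishes them.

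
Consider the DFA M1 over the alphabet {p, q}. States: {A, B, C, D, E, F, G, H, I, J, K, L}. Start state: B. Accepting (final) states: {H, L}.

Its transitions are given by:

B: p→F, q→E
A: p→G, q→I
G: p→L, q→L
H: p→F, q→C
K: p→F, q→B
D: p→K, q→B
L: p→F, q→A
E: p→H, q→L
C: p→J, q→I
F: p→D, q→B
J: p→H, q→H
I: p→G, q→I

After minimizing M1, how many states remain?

All states are reachable from the start state.
Initial partition by acceptance: {H,L} | {A,B,C,D,E,F,G,I,J,K}.
On input p, block {A,B,C,D,E,F,G,I,J,K} splits into {A,B,C,D,F,I,K} and {E,G,J}.
On input p, block {A,B,C,D,F,I,K} splits into {B,D,F,K} and {A,C,I}.
Split {B,D,F,K} by δ(·,q) → {D,F,K} and {B}.
The partition is now stable with 5 blocks: {H,L} | {D,F,K} | {E,G,J} | {A,C,I} | {B}.

5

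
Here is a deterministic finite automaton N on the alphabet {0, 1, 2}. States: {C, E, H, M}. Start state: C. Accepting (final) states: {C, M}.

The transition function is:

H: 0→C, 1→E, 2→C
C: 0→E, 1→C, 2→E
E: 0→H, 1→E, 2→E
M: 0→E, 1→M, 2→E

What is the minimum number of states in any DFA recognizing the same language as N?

3

States {M} cannot be reached from the start state, so discard them.
Start with accepting vs non-accepting: {C} | {E,H}.
Split {E,H} by δ(·,0) → {E} and {H}.
The partition is now stable with 3 blocks: {C} | {E} | {H}.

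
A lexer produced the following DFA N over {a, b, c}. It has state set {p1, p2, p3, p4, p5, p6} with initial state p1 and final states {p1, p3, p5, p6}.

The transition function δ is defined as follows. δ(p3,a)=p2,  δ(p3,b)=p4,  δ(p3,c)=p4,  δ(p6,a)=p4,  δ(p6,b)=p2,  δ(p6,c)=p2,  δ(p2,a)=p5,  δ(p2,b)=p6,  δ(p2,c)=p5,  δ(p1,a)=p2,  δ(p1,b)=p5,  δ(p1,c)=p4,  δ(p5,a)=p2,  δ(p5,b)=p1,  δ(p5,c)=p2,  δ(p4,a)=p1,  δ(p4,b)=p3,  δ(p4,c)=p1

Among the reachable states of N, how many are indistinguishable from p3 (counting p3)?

Every state is reachable, so we keep all 6.
Start with accepting vs non-accepting: {p1,p3,p5,p6} | {p2,p4}.
On input b, block {p1,p3,p5,p6} splits into {p1,p5} and {p3,p6}.
No further refinement is possible. Final partition (3 blocks): {p1,p5} | {p2,p4} | {p3,p6}.
State p3 belongs to the block {p3,p6}, which has 2 states.

2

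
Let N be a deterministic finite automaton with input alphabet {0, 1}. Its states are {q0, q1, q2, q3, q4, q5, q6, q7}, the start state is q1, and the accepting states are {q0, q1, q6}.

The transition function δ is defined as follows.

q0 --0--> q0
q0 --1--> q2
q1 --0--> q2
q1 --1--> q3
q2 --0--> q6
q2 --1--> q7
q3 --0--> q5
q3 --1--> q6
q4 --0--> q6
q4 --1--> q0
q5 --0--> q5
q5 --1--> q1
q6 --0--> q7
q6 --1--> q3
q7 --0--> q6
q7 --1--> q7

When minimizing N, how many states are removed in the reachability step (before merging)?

No path from q1 leads to q0, q4; the other 6 states are all reachable.

2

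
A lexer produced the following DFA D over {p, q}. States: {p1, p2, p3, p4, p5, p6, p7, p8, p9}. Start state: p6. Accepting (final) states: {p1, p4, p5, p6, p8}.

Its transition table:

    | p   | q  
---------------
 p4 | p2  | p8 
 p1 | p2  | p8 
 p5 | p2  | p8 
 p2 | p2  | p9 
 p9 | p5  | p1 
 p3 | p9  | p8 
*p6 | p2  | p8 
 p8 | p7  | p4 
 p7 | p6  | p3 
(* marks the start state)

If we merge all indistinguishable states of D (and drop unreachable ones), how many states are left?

6

Every state is reachable, so we keep all 9.
P0 = {p1,p4,p5,p6,p8} | {p2,p3,p7,p9}.
Split {p2,p3,p7,p9} by δ(·,p) → {p2,p3} and {p7,p9}.
Split {p1,p4,p5,p6,p8} by δ(·,p) → {p1,p4,p5,p6} and {p8}.
On input p, block {p2,p3} splits into {p2} and {p3}.
Refine {p7,p9} on symbol q: members go to different blocks, giving {p7} and {p9}.
The partition is now stable with 6 blocks: {p1,p4,p5,p6} | {p2} | {p7} | {p8} | {p3} | {p9}.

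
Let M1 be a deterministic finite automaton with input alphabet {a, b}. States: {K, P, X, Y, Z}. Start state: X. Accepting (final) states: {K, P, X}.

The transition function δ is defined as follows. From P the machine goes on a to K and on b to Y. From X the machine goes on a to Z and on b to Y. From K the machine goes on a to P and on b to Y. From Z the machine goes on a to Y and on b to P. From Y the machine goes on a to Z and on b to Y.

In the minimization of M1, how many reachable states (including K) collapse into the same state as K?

2

P0 = {K,P,X} | {Y,Z}.
On input a, block {K,P,X} splits into {K,P} and {X}.
On input b, block {Y,Z} splits into {Z} and {Y}.
Stable partition: {K,P} | {Z} | {X} | {Y} — 4 equivalence classes.
State K belongs to the block {K,P}, which has 2 states.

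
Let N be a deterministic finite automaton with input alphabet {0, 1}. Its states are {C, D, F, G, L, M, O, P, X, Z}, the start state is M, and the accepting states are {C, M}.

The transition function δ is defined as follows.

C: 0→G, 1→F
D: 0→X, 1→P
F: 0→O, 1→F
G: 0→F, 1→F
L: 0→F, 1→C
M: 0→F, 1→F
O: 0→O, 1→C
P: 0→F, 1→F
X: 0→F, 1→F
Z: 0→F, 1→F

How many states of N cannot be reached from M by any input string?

5

Starting at M and following transitions, the reachable set is {C, F, G, M, O}. That leaves D, L, P, X, Z unreachable — 5 in total.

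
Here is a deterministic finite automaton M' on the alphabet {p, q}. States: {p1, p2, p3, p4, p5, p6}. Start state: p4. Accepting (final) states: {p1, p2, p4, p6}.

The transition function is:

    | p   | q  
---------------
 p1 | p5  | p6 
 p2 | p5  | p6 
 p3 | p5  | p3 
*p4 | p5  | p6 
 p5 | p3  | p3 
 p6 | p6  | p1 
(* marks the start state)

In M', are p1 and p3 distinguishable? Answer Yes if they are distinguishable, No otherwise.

Yes

Reachable states from the start: {p1,p3,p4,p5,p6}. Unreachable: {p2} — drop them.
Start with accepting vs non-accepting: {p1,p4,p6} | {p3,p5}.
On input p, block {p1,p4,p6} splits into {p1,p4} and {p6}.
Stable partition: {p1,p4} | {p3,p5} | {p6} — 3 equivalence classes.
p1 and p3 end up in different blocks, so they are distinguishable. For instance, the string 'ε' is accepted from only p1.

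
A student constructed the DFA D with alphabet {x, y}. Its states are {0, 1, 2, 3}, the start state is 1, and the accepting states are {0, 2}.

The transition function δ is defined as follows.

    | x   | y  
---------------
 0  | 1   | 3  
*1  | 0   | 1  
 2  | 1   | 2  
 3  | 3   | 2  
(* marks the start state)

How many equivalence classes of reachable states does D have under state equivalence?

Every state is reachable, so we keep all 4.
Start with accepting vs non-accepting: {0,2} | {1,3}.
Refine {0,2} on symbol y: members go to different blocks, giving {0} and {2}.
Refine {1,3} on symbol x: members go to different blocks, giving {1} and {3}.
Stable partition: {0} | {1} | {2} | {3} — 4 equivalence classes.

4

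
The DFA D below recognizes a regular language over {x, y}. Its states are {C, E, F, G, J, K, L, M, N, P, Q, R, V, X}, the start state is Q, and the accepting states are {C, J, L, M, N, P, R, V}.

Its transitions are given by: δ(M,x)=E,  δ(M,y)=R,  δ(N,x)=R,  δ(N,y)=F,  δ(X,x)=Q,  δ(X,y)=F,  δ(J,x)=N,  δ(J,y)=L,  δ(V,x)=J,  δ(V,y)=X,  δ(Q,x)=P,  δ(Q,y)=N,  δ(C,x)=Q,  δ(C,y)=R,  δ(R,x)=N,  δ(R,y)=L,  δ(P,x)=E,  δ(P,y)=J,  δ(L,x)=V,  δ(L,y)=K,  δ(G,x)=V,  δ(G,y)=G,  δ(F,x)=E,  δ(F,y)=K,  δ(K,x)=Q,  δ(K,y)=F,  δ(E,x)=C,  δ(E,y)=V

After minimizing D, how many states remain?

Reachable states from the start: {C,E,F,J,K,L,N,P,Q,R,V,X}. Unreachable: {G,M} — drop them.
Initial partition by acceptance: {C,J,L,N,P,R,V} | {E,F,K,Q,X}.
On input x, block {C,J,L,N,P,R,V} splits into {J,L,N,R,V} and {C,P}.
Refine {J,L,N,R,V} on symbol y: members go to different blocks, giving {L,N,V} and {J,R}.
Split {L,N,V} by δ(·,x) → {N,V} and {L}.
Split {E,F,K,Q,X} by δ(·,x) → {F,K,X} and {E,Q}.
The partition is now stable with 6 blocks: {N,V} | {F,K,X} | {C,P} | {J,R} | {L} | {E,Q}.

6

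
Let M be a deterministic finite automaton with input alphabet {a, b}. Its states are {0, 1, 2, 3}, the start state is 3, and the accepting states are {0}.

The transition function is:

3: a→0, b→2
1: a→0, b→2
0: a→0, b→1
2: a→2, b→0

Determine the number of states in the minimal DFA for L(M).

Every state is reachable, so we keep all 4.
Initial partition by acceptance: {0} | {1,2,3}.
Refine {1,2,3} on symbol a: members go to different blocks, giving {1,3} and {2}.
Stable partition: {0} | {1,3} | {2} — 3 equivalence classes.

3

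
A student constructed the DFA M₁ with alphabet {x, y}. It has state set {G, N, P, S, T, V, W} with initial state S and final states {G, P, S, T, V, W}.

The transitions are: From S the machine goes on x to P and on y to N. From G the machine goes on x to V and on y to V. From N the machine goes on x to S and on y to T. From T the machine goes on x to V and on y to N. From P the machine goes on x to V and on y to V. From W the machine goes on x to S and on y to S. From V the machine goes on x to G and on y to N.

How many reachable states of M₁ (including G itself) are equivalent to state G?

Reachable states from the start: {G,N,P,S,T,V}. Unreachable: {W} — drop them.
P0 = {G,P,S,T,V} | {N}.
On input y, block {G,P,S,T,V} splits into {S,T,V} and {G,P}.
Refine {S,T,V} on symbol x: members go to different blocks, giving {S,V} and {T}.
No further refinement is possible. Final partition (4 blocks): {S,V} | {N} | {G,P} | {T}.
State G belongs to the block {G,P}, which has 2 states.

2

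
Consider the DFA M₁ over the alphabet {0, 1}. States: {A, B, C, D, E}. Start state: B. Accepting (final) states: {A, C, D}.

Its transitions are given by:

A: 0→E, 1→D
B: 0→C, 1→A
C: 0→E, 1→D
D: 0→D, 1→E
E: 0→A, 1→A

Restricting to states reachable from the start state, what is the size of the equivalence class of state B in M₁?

P0 = {A,C,D} | {B,E}.
Split {A,C,D} by δ(·,0) → {A,C} and {D}.
The partition is now stable with 3 blocks: {A,C} | {B,E} | {D}.
State B belongs to the block {B,E}, which has 2 states.

2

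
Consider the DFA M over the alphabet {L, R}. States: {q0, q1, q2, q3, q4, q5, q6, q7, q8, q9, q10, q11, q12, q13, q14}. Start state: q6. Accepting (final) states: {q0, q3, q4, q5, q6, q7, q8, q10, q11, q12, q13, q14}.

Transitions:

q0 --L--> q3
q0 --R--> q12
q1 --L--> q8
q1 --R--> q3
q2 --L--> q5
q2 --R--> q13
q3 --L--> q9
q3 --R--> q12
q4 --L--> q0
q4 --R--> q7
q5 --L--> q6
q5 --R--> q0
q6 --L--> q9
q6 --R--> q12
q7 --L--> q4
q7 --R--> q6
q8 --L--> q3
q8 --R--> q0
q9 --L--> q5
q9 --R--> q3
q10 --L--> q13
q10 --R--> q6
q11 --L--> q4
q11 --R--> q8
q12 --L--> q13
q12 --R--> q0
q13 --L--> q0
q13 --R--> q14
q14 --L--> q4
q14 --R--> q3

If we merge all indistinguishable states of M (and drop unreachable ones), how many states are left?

7

First remove the unreachable states {q1,q2,q8,q10,q11}; 10 states remain.
Initial partition by acceptance: {q0,q3,q4,q5,q6,q7,q12,q13,q14} | {q9}.
On input L, block {q0,q3,q4,q5,q6,q7,q12,q13,q14} splits into {q0,q4,q5,q7,q12,q13,q14} and {q3,q6}.
Split {q0,q4,q5,q7,q12,q13,q14} by δ(·,L) → {q4,q7,q12,q13,q14} and {q0,q5}.
Split {q4,q7,q12,q13,q14} by δ(·,L) → {q7,q12,q14} and {q4,q13}.
Refine {q7,q12,q14} on symbol R: members go to different blocks, giving {q7,q14} and {q12}.
Refine {q0,q5} on symbol R: members go to different blocks, giving {q0} and {q5}.
No further refinement is possible. Final partition (7 blocks): {q7,q14} | {q9} | {q3,q6} | {q0} | {q4,q13} | {q12} | {q5}.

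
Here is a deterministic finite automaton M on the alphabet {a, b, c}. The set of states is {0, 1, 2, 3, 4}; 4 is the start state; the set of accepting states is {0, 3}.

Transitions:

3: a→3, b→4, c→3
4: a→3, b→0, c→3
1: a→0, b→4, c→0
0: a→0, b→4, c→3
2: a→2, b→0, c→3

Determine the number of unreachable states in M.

Starting at 4 and following transitions, the reachable set is {0, 3, 4}. That leaves 1, 2 unreachable — 2 in total.

2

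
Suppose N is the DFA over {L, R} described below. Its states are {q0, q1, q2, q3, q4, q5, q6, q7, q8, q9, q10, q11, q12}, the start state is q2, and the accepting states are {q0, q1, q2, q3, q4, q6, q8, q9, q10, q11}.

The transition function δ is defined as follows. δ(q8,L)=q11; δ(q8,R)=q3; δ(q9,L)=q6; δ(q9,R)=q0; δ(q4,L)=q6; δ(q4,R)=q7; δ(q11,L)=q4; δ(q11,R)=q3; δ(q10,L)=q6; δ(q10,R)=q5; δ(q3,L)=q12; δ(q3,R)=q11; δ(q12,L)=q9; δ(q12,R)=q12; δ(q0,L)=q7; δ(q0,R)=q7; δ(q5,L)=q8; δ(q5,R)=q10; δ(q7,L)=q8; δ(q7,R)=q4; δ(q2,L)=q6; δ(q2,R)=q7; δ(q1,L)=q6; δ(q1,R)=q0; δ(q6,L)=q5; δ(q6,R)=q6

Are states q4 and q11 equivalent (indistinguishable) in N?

No

States {q1} cannot be reached from the start state, so discard them.
Initial partition by acceptance: {q0,q2,q3,q4,q6,q8,q9,q10,q11} | {q5,q7,q12}.
On input L, block {q0,q2,q3,q4,q6,q8,q9,q10,q11} splits into {q2,q4,q8,q9,q10,q11} and {q0,q3,q6}.
Split {q2,q4,q8,q9,q10,q11} by δ(·,L) → {q2,q4,q9,q10} and {q8,q11}.
Refine {q2,q4,q9,q10} on symbol R: members go to different blocks, giving {q2,q4,q10} and {q9}.
Split {q5,q7,q12} by δ(·,L) → {q5,q7} and {q12}.
Split {q0,q3,q6} by δ(·,L) → {q0,q6} and {q3}.
Split {q0,q6} by δ(·,R) → {q0} and {q6}.
On input L, block {q8,q11} splits into {q8} and {q11}.
No further refinement is possible. Final partition (9 blocks): {q2,q4,q10} | {q5,q7} | {q0} | {q8} | {q9} | {q12} | {q3} | {q6} | {q11}.
q4 and q11 end up in different blocks, so they are distinguishable. For instance, the string 'R' is accepted from only q11.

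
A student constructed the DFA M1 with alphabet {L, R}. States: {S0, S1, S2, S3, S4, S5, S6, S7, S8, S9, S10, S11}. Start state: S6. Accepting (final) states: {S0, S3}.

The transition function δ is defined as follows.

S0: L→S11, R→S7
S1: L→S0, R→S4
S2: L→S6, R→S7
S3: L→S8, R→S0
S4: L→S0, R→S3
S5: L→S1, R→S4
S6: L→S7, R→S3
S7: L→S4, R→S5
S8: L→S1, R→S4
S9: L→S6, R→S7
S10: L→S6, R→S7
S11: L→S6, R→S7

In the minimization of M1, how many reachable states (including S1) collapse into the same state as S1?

1

Reachable states from the start: {S0,S1,S3,S4,S5,S6,S7,S8,S11}. Unreachable: {S2,S9,S10} — drop them.
Initial partition by acceptance: {S0,S3} | {S1,S4,S5,S6,S7,S8,S11}.
Split {S0,S3} by δ(·,R) → {S0} and {S3}.
Refine {S1,S4,S5,S6,S7,S8,S11} on symbol L: members go to different blocks, giving {S5,S6,S7,S8,S11} and {S1,S4}.
Refine {S5,S6,S7,S8,S11} on symbol L: members go to different blocks, giving {S5,S7,S8} and {S6,S11}.
Refine {S5,S7,S8} on symbol R: members go to different blocks, giving {S5,S8} and {S7}.
On input R, block {S1,S4} splits into {S1} and {S4}.
On input L, block {S6,S11} splits into {S6} and {S11}.
Stable partition: {S0} | {S5,S8} | {S3} | {S1} | {S6} | {S7} | {S4} | {S11} — 8 equivalence classes.
The equivalence class containing S1 is {S1}, of size 1.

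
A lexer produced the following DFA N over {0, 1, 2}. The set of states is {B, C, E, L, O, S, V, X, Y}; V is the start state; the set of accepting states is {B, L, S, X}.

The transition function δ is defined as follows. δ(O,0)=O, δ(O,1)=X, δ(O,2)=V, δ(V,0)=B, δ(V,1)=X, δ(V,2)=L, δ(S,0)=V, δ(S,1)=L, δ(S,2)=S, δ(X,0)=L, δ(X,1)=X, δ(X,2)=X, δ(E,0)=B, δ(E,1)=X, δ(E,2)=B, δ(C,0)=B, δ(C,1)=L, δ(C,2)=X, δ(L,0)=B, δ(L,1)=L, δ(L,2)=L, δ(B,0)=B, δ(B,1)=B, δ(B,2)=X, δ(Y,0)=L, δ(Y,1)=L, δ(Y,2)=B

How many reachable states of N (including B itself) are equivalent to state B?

Reachable states from the start: {B,L,V,X}. Unreachable: {C,E,O,S,Y} — drop them.
P0 = {B,L,X} | {V}.
No further refinement is possible. Final partition (2 blocks): {B,L,X} | {V}.
The equivalence class containing B is {B,L,X}, of size 3.

3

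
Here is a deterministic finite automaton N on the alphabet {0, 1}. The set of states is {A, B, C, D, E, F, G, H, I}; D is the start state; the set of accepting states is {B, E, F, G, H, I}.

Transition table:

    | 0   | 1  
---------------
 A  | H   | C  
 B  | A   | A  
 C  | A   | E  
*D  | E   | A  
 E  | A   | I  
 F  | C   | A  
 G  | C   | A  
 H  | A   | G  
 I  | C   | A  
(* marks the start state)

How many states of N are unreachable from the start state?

2

BFS from D reaches {A, C, D, E, G, H, I}; the 2 state(s) B, F are never visited.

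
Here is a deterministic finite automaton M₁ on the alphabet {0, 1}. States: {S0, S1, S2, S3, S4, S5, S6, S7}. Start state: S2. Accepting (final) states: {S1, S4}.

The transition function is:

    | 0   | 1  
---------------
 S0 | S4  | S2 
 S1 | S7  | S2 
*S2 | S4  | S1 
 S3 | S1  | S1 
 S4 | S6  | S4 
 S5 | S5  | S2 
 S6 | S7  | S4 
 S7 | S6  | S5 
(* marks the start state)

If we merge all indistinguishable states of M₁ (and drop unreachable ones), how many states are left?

States {S0,S3} cannot be reached from the start state, so discard them.
P0 = {S1,S4} | {S2,S5,S6,S7}.
Refine {S1,S4} on symbol 1: members go to different blocks, giving {S1} and {S4}.
Split {S2,S5,S6,S7} by δ(·,0) → {S5,S6,S7} and {S2}.
On input 1, block {S5,S6,S7} splits into {S5} and {S6} and {S7}.
Stable partition: {S1} | {S5} | {S4} | {S2} | {S6} | {S7} — 6 equivalence classes.

6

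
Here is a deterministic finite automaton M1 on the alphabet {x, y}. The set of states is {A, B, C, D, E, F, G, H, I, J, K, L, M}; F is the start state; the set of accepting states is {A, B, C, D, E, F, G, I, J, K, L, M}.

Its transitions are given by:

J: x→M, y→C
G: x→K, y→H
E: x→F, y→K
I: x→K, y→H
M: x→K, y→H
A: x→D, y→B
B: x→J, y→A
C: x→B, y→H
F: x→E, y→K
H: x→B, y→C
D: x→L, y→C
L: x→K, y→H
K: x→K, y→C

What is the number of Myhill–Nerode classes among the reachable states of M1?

Reachable states from the start: {A,B,C,D,E,F,H,J,K,L,M}. Unreachable: {G,I} — drop them.
Start with accepting vs non-accepting: {A,B,C,D,E,F,J,K,L,M} | {H}.
Split {A,B,C,D,E,F,J,K,L,M} by δ(·,y) → {A,B,D,E,F,J,K} and {C,L,M}.
Refine {A,B,D,E,F,J,K} on symbol x: members go to different blocks, giving {A,B,E,F,K} and {D,J}.
On input x, block {A,B,E,F,K} splits into {E,F,K} and {A,B}.
On input y, block {E,F,K} splits into {E,F} and {K}.
Split {C,L,M} by δ(·,x) → {L,M} and {C}.
Stable partition: {E,F} | {H} | {L,M} | {D,J} | {A,B} | {K} | {C} — 7 equivalence classes.

7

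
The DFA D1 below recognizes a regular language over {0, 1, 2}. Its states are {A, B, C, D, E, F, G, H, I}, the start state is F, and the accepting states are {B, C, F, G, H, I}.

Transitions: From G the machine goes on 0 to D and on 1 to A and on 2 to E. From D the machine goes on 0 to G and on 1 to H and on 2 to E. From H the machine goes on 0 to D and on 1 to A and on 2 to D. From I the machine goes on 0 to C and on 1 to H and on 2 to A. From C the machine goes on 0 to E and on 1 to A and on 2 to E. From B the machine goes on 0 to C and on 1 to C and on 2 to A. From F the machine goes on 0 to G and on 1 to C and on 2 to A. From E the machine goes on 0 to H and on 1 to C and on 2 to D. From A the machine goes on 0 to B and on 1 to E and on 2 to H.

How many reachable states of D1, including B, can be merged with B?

2

States {I} cannot be reached from the start state, so discard them.
Initial partition by acceptance: {B,C,F,G,H} | {A,D,E}.
On input 0, block {B,C,F,G,H} splits into {C,G,H} and {B,F}.
Refine {A,D,E} on symbol 0: members go to different blocks, giving {D,E} and {A}.
Stable partition: {C,G,H} | {D,E} | {B,F} | {A} — 4 equivalence classes.
State B belongs to the block {B,F}, which has 2 states.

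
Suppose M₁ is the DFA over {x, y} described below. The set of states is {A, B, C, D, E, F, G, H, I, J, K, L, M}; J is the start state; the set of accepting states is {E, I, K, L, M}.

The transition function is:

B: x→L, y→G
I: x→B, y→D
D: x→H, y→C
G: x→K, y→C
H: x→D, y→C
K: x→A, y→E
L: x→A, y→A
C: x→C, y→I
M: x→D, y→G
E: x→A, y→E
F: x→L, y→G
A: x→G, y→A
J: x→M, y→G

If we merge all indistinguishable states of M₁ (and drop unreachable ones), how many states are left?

10

States {F} cannot be reached from the start state, so discard them.
Start with accepting vs non-accepting: {E,I,K,L,M} | {A,B,C,D,G,H,J}.
Refine {E,I,K,L,M} on symbol y: members go to different blocks, giving {I,L,M} and {E,K}.
Refine {A,B,C,D,G,H,J} on symbol x: members go to different blocks, giving {A,C,D,H} and {B,J} and {G}.
On input x, block {I,L,M} splits into {L,M} and {I}.
On input y, block {L,M} splits into {L} and {M}.
Split {A,C,D,H} by δ(·,x) → {C,D,H} and {A}.
Split {C,D,H} by δ(·,y) → {D,H} and {C}.
Split {B,J} by δ(·,x) → {B} and {J}.
Stable partition: {L} | {D,H} | {E,K} | {B} | {G} | {I} | {M} | {A} | {C} | {J} — 10 equivalence classes.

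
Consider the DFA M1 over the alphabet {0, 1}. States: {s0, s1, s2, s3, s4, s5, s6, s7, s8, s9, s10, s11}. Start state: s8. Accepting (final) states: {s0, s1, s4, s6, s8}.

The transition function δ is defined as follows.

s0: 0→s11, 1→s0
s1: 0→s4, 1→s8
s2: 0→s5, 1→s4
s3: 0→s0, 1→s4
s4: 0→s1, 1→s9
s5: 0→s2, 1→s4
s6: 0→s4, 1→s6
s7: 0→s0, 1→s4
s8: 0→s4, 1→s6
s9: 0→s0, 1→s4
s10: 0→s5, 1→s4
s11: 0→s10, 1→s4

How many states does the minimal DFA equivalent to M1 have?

5

First remove the unreachable states {s3,s7}; 10 states remain.
P0 = {s0,s1,s4,s6,s8} | {s2,s5,s9,s10,s11}.
Split {s0,s1,s4,s6,s8} by δ(·,0) → {s1,s4,s6,s8} and {s0}.
On input 1, block {s1,s4,s6,s8} splits into {s1,s6,s8} and {s4}.
Split {s2,s5,s9,s10,s11} by δ(·,0) → {s2,s5,s10,s11} and {s9}.
The partition is now stable with 5 blocks: {s1,s6,s8} | {s2,s5,s10,s11} | {s0} | {s4} | {s9}.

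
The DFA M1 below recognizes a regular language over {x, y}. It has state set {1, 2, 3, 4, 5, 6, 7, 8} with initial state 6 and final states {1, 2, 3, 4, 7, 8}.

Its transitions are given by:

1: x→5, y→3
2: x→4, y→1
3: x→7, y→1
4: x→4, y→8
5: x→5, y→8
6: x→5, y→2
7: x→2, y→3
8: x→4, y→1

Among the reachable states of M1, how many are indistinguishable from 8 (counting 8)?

2

All states are reachable from the start state.
Initial partition by acceptance: {1,2,3,4,7,8} | {5,6}.
Split {1,2,3,4,7,8} by δ(·,x) → {2,3,4,7,8} and {1}.
On input y, block {2,3,4,7,8} splits into {2,3,8} and {4,7}.
On input x, block {4,7} splits into {4} and {7}.
Split {2,3,8} by δ(·,x) → {2,8} and {3}.
Stable partition: {2,8} | {5,6} | {1} | {4} | {7} | {3} — 6 equivalence classes.
The equivalence class containing 8 is {2,8}, of size 2.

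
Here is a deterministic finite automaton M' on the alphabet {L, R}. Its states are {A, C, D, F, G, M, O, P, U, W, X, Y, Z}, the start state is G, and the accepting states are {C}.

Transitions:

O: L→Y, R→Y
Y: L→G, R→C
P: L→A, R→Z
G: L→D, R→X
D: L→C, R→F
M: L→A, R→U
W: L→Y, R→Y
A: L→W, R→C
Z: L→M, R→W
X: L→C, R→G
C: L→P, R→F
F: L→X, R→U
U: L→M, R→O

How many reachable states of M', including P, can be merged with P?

All states are reachable from the start state.
Initial partition by acceptance: {C} | {A,D,F,G,M,O,P,U,W,X,Y,Z}.
Split {A,D,F,G,M,O,P,U,W,X,Y,Z} by δ(·,L) → {A,F,G,M,O,P,U,W,Y,Z} and {D,X}.
Split {A,F,G,M,O,P,U,W,Y,Z} by δ(·,L) → {A,M,O,P,U,W,Y,Z} and {F,G}.
Refine {A,M,O,P,U,W,Y,Z} on symbol L: members go to different blocks, giving {A,M,O,P,U,W,Z} and {Y}.
Refine {A,M,O,P,U,W,Z} on symbol L: members go to different blocks, giving {A,M,P,U,Z} and {O,W}.
Refine {A,M,P,U,Z} on symbol L: members go to different blocks, giving {M,P,U,Z} and {A}.
Split {M,P,U,Z} by δ(·,L) → {U,Z} and {M,P}.
Split {F,G} by δ(·,R) → {F} and {G}.
Split {D,X} by δ(·,R) → {X} and {D}.
The partition is now stable with 10 blocks: {C} | {U,Z} | {X} | {F} | {Y} | {O,W} | {A} | {M,P} | {G} | {D}.
The equivalence class containing P is {M,P}, of size 2.

2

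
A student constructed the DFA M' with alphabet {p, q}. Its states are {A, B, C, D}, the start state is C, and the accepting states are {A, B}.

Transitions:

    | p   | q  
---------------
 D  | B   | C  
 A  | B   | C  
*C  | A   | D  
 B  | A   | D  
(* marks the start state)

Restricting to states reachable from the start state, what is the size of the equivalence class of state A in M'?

2

All states are reachable from the start state.
P0 = {A,B} | {C,D}.
No further refinement is possible. Final partition (2 blocks): {A,B} | {C,D}.
The equivalence class containing A is {A,B}, of size 2.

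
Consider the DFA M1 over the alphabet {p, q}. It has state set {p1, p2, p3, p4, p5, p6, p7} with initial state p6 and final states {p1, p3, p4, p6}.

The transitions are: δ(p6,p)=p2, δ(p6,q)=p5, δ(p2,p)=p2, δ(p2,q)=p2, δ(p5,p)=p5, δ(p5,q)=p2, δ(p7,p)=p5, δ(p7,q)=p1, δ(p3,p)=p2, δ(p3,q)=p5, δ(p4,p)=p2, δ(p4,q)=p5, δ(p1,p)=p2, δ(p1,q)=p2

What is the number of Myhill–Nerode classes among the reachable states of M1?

2

States {p1,p3,p4,p7} cannot be reached from the start state, so discard them.
Start with accepting vs non-accepting: {p6} | {p2,p5}.
Stable partition: {p6} | {p2,p5} — 2 equivalence classes.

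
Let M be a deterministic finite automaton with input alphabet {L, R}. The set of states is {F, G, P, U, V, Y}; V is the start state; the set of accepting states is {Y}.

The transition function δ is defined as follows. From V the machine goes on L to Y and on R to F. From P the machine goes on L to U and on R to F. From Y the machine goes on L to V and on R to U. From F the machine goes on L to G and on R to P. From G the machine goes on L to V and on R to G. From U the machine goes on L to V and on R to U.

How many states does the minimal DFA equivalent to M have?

4

Start with accepting vs non-accepting: {Y} | {F,G,P,U,V}.
Refine {F,G,P,U,V} on symbol L: members go to different blocks, giving {F,G,P,U} and {V}.
On input L, block {F,G,P,U} splits into {F,P} and {G,U}.
No further refinement is possible. Final partition (4 blocks): {Y} | {F,P} | {V} | {G,U}.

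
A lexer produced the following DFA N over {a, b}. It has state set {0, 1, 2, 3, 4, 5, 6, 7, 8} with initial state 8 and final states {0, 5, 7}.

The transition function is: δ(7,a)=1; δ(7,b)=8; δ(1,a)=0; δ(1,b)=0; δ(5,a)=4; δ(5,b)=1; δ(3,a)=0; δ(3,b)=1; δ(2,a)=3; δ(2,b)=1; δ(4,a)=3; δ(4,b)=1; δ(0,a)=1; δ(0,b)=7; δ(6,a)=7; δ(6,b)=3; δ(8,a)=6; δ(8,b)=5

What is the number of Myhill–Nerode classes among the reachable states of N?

Reachable states from the start: {0,1,3,4,5,6,7,8}. Unreachable: {2} — drop them.
Initial partition by acceptance: {0,5,7} | {1,3,4,6,8}.
On input b, block {0,5,7} splits into {5,7} and {0}.
Refine {1,3,4,6,8} on symbol a: members go to different blocks, giving {1,3} and {4,8} and {6}.
On input a, block {5,7} splits into {5} and {7}.
Refine {1,3} on symbol b: members go to different blocks, giving {1} and {3}.
Refine {4,8} on symbol a: members go to different blocks, giving {4} and {8}.
No further refinement is possible. Final partition (8 blocks): {5} | {1} | {0} | {4} | {6} | {7} | {3} | {8}.

8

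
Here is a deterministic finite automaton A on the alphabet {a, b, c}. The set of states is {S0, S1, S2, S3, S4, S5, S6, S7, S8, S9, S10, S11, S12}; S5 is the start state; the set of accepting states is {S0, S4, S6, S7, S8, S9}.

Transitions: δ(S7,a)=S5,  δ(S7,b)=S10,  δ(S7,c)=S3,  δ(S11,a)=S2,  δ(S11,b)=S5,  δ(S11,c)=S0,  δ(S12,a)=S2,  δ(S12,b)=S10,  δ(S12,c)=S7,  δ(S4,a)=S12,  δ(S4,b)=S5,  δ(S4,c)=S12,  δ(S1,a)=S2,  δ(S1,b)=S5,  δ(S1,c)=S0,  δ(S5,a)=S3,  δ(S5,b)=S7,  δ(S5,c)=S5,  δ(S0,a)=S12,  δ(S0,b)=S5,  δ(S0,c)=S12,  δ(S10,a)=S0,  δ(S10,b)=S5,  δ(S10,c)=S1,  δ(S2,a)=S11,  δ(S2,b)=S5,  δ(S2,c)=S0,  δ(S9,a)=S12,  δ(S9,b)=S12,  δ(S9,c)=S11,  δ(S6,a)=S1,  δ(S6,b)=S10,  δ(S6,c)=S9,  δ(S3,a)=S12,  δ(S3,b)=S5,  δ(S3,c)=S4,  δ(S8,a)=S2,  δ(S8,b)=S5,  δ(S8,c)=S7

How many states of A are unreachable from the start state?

3

Starting at S5 and following transitions, the reachable set is {S0, S1, S2, S3, S4, S5, S7, S10, S11, S12}. That leaves S6, S8, S9 unreachable — 3 in total.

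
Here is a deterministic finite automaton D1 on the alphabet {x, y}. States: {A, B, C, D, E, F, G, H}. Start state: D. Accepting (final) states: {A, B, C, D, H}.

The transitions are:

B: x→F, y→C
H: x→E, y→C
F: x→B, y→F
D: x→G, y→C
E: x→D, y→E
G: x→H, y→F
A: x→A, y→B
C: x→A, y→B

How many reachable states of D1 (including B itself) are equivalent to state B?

3

P0 = {A,B,C,D,H} | {E,F,G}.
Split {A,B,C,D,H} by δ(·,x) → {B,D,H} and {A,C}.
Stable partition: {B,D,H} | {E,F,G} | {A,C} — 3 equivalence classes.
State B belongs to the block {B,D,H}, which has 3 states.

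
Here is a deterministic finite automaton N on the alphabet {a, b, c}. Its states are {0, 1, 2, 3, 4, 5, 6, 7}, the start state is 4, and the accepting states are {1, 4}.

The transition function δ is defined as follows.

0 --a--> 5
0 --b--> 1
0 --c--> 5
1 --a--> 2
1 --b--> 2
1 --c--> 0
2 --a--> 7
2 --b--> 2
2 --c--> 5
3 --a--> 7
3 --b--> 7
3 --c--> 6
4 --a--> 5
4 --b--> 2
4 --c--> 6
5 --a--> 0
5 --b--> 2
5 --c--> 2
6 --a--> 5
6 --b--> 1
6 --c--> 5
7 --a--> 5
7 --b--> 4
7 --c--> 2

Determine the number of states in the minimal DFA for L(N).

Reachable states from the start: {0,1,2,4,5,6,7}. Unreachable: {3} — drop them.
Initial partition by acceptance: {1,4} | {0,2,5,6,7}.
Refine {0,2,5,6,7} on symbol b: members go to different blocks, giving {0,6,7} and {2,5}.
The partition is now stable with 3 blocks: {1,4} | {0,6,7} | {2,5}.

3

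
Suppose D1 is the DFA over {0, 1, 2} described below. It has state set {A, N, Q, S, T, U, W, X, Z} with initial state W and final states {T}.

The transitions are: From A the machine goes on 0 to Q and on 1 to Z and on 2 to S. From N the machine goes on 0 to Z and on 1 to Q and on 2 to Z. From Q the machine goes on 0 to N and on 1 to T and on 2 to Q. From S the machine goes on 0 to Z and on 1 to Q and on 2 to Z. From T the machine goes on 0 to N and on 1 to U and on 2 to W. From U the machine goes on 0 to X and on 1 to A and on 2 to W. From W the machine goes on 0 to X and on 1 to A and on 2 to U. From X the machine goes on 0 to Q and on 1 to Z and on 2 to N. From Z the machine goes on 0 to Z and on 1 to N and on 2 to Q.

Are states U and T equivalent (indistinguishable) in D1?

No

Start with accepting vs non-accepting: {T} | {A,N,Q,S,U,W,X,Z}.
Refine {A,N,Q,S,U,W,X,Z} on symbol 1: members go to different blocks, giving {A,N,S,U,W,X,Z} and {Q}.
On input 0, block {A,N,S,U,W,X,Z} splits into {N,S,U,W,Z} and {A,X}.
Refine {N,S,U,W,Z} on symbol 0: members go to different blocks, giving {N,S,Z} and {U,W}.
On input 1, block {N,S,Z} splits into {N,S} and {Z}.
No further refinement is possible. Final partition (6 blocks): {T} | {N,S} | {Q} | {A,X} | {U,W} | {Z}.
U and T end up in different blocks, so they are distinguishable. For instance, the string 'ε' is accepted from only T.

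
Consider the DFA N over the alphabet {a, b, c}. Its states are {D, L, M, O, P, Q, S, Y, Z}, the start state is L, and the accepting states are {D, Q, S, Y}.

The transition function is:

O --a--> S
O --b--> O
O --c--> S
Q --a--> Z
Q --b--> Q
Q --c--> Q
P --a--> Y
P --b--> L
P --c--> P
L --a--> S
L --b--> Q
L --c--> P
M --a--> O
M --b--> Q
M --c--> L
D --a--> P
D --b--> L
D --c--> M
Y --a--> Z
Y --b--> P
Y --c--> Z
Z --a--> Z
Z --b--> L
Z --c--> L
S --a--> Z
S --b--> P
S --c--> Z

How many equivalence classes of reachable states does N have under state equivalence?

5

First remove the unreachable states {D,M,O}; 6 states remain.
Start with accepting vs non-accepting: {Q,S,Y} | {L,P,Z}.
On input b, block {Q,S,Y} splits into {S,Y} and {Q}.
Refine {L,P,Z} on symbol a: members go to different blocks, giving {L,P} and {Z}.
Refine {L,P} on symbol b: members go to different blocks, giving {L} and {P}.
No further refinement is possible. Final partition (5 blocks): {S,Y} | {L} | {Q} | {Z} | {P}.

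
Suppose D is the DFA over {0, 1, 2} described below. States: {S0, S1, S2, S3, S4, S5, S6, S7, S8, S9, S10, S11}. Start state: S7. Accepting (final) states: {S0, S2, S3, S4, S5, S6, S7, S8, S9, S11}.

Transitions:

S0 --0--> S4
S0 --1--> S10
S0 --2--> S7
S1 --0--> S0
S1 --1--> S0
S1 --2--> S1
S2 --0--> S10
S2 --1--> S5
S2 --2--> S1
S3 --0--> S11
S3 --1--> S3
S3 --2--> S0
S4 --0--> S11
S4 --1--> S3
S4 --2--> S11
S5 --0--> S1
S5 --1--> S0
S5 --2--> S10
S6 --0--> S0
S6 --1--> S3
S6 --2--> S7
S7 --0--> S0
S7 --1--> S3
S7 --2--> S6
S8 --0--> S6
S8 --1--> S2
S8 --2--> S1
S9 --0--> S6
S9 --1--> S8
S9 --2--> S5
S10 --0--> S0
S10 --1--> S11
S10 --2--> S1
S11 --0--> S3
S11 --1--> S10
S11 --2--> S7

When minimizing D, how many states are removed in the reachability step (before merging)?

4

Starting at S7 and following transitions, the reachable set is {S0, S1, S3, S4, S6, S7, S10, S11}. That leaves S2, S5, S8, S9 unreachable — 4 in total.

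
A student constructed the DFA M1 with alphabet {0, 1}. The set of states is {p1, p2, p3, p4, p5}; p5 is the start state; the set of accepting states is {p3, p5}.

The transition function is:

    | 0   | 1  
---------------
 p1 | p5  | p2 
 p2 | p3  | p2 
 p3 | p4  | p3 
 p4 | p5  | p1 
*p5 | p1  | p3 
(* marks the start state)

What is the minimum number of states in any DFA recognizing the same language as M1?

2

Initial partition by acceptance: {p3,p5} | {p1,p2,p4}.
The partition is now stable with 2 blocks: {p3,p5} | {p1,p2,p4}.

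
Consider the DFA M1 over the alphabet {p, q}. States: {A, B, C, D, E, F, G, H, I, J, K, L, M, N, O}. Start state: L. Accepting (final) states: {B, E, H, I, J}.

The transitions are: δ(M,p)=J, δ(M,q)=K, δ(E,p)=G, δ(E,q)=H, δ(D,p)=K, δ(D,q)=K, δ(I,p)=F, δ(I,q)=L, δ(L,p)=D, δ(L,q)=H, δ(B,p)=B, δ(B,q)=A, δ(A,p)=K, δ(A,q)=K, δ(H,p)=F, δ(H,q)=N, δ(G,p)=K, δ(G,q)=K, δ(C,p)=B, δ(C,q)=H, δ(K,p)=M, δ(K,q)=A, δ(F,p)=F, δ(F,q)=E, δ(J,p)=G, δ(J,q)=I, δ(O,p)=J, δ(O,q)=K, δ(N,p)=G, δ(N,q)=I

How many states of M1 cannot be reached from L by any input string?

Starting at L and following transitions, the reachable set is {A, D, E, F, G, H, I, J, K, L, M, N}. That leaves B, C, O unreachable — 3 in total.

3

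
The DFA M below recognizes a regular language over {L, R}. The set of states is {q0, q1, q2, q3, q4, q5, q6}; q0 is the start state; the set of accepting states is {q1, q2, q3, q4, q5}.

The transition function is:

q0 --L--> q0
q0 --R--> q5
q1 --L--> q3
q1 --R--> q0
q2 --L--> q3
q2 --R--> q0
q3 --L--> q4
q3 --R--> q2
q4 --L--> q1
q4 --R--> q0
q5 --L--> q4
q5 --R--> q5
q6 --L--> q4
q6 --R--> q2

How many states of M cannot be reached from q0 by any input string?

1

Starting at q0 and following transitions, the reachable set is {q0, q1, q2, q3, q4, q5}. That leaves q6 unreachable — 1 in total.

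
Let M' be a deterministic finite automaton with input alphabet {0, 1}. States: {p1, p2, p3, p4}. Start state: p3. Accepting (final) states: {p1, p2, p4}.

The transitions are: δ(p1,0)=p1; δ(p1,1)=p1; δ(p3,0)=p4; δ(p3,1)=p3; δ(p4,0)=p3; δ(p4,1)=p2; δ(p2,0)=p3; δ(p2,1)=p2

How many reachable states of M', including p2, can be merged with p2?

2

Reachable states from the start: {p2,p3,p4}. Unreachable: {p1} — drop them.
P0 = {p2,p4} | {p3}.
The partition is now stable with 2 blocks: {p2,p4} | {p3}.
State p2 belongs to the block {p2,p4}, which has 2 states.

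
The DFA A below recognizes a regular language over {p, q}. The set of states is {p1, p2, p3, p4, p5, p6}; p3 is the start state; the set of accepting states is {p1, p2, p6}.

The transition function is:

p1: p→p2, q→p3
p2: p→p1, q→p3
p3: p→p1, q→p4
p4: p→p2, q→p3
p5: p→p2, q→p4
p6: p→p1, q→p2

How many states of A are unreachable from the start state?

2

Starting at p3 and following transitions, the reachable set is {p1, p2, p3, p4}. That leaves p5, p6 unreachable — 2 in total.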